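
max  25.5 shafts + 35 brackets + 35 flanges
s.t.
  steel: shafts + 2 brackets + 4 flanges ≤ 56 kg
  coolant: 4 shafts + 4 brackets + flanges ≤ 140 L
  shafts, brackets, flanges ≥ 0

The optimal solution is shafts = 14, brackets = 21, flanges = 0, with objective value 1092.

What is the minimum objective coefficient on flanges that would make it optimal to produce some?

Both steel and coolant are binding at x*.
Dual feasibility on the basic columns requires 1·y_steel + 4·y_coolant = 25.5, 2·y_steel + 4·y_coolant = 35.
This yields shadow prices y_steel = 9.5, y_coolant = 4.
flanges enters the basis when its profit ≥ yᵀa₃ = 9.5·4 + 4·1 = 42.

42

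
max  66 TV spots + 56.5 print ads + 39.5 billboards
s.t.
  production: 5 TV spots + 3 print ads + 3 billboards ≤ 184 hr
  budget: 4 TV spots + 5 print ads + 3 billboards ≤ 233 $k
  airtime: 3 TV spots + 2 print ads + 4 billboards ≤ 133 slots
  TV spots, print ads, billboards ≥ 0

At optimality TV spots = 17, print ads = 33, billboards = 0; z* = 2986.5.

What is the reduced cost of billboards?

Binding: production and budget. Non-binding: airtime (16 unused).
Since airtime is not tight, its dual is 0.
Dual feasibility on the basic columns requires 5·y_production + 4·y_budget = 66, 3·y_production + 5·y_budget = 56.5.
→ y_production = 8 and y_budget = 6.5.
Reduced cost of billboards: c₃ − yᵀa₃ = 39.5 − (8·3 + 6.5·3) = 39.5 − 43.5 = -4.

-4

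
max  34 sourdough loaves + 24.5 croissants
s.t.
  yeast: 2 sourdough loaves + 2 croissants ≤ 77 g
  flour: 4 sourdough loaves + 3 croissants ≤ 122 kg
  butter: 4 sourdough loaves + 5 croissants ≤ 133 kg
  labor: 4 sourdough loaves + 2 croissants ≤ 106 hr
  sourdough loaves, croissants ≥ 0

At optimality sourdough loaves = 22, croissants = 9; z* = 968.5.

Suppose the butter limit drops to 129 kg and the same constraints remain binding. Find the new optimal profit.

Check each constraint at x*: yeast 62/77 (slack 15); flour 115/122 (slack 7); butter 133/133 (tight); labor 106/106 (tight).
By complementary slackness, y = 0 for the non-binding constraints.
Dual feasibility on the basic columns requires 4·y_butter + 4·y_labor = 34, 5·y_butter + 2·y_labor = 24.5.
This yields shadow prices y_butter = 2.5, y_labor = 6.
Δz = y_butter·Δb = 2.5 × (-4) = -10, so new z* = 968.5 − 10 = 958.5.

958.5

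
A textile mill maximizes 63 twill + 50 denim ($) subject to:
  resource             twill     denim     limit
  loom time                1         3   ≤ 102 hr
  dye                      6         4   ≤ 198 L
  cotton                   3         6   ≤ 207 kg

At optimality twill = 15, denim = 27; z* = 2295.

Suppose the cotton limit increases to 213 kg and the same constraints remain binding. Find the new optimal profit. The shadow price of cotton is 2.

2307

Δb = 6, so new z* = 2295 + (2)·(6) = 2295 + 12 = 2307.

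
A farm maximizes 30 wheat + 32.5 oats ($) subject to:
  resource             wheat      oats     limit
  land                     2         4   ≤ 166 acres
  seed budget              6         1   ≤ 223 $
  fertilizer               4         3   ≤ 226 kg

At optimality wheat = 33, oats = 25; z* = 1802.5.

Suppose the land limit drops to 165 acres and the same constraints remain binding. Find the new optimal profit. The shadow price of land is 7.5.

1795

Δb = -1, so new z* = 1802.5 + (7.5)·(-1) = 1802.5 − 7.5 = 1795.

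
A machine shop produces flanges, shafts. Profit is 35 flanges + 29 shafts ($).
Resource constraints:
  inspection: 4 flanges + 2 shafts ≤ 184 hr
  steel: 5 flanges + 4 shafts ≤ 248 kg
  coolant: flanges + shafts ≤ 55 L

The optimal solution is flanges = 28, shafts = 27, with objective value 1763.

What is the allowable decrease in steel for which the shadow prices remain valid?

28

Binding constraints: steel, coolant. The basis is B = [[5,4],[1,1]] with det 1.
Per unit decrease in steel, x* moves by d = (-1, 1).
The basis stays optimal until flanges reaches 0; allowable decrease = 28 kg.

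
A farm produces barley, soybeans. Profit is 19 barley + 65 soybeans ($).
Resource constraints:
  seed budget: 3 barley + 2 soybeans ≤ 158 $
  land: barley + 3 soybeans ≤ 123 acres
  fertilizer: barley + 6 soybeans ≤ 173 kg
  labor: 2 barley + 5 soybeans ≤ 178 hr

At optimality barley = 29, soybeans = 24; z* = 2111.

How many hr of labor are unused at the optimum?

labor used = 2·29 + 5·24 = 178; slack = 178 − 178 = 0.

0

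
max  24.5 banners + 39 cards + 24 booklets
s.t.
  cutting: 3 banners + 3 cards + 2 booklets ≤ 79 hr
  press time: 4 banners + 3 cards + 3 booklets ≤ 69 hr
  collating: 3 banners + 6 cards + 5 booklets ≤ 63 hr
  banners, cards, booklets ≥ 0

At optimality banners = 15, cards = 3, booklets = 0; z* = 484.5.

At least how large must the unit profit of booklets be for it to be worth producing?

Binding: press time and collating. Non-binding: cutting (25 unused).
Slack constraints have shadow price 0 (complementary slackness).
The binding rows give the dual system: 4·y_press time + 3·y_collating = 24.5 and 3·y_press time + 6·y_collating = 39.
Solving: y_press time = 2, y_collating = 5.5.
booklets enters the basis when its profit ≥ yᵀa₃ = 2·3 + 5.5·5 = 33.5.

33.5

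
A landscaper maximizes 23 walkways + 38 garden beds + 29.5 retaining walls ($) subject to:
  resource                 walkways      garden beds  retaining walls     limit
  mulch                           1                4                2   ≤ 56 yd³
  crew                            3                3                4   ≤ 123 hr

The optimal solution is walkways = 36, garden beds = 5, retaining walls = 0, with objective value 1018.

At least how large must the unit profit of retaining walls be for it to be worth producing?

Both mulch and crew are binding at x*.
Dual feasibility on the basic columns requires 1·y_mulch + 3·y_crew = 23, 4·y_mulch + 3·y_crew = 38.
This yields shadow prices y_mulch = 5, y_crew = 6.
retaining walls enters the basis when its profit ≥ yᵀa₃ = 5·2 + 6·4 = 34.

34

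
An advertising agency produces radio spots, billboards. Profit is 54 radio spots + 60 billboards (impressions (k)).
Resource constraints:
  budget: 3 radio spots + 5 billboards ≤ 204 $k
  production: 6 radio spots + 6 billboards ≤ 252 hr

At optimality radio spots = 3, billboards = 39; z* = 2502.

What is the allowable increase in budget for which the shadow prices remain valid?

Binding constraints: budget, production. The basis is B = [[3,5],[6,6]] with det -12.
Per unit increase in budget, x* moves by d = (-0.5, 0.5).
The basis stays optimal until radio spots reaches 0; allowable increase = 6 $k.

6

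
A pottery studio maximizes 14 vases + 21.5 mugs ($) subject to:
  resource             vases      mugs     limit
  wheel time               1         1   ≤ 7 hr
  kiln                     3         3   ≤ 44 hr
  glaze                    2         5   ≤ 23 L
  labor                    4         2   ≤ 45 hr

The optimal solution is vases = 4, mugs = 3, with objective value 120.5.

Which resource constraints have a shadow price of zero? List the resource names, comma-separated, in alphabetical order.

wheel time: 7/7 (binding)
kiln: 21/44 (slack 23)
glaze: 23/23 (binding)
labor: 22/45 (slack 23)
By complementary slackness, a constraint with positive slack has shadow price 0 → kiln, labor.

kiln, labor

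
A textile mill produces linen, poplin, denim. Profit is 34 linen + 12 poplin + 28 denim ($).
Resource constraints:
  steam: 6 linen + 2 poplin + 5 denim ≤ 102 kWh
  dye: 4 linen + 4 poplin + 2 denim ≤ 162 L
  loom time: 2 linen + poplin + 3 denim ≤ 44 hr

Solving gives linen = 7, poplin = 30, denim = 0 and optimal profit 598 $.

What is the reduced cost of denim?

-3

Check each constraint at x*: steam 102/102 (tight); dye 148/162 (slack 14); loom time 44/44 (tight).
By complementary slackness, y = 0 for the non-binding constraint.
The binding rows give the dual system: 6·y_steam + 2·y_loom time = 34 and 2·y_steam + 1·y_loom time = 12.
→ y_steam = 5 and y_loom time = 2.
Reduced cost of denim: c₃ − yᵀa₃ = 28 − (5·5 + 2·3) = 28 − 31 = -3.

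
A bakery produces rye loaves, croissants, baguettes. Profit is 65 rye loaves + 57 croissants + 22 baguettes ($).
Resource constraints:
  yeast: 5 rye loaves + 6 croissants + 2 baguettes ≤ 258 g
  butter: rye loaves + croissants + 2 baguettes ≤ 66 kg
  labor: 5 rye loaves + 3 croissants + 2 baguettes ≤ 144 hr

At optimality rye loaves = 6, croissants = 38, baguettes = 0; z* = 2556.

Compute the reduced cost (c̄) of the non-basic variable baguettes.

At the optimum: yeast uses 258 of 258 (binding); butter uses 44 of 66 (slack = 22); labor uses 144 of 144 (binding).
Slack constraints have shadow price 0 (complementary slackness).
Dual feasibility on the basic columns requires 5·y_yeast + 5·y_labor = 65, 6·y_yeast + 3·y_labor = 57.
→ y_yeast = 6 and y_labor = 7.
Reduced cost of baguettes: c₃ − yᵀa₃ = 22 − (6·2 + 7·2) = 22 − 26 = -4.

-4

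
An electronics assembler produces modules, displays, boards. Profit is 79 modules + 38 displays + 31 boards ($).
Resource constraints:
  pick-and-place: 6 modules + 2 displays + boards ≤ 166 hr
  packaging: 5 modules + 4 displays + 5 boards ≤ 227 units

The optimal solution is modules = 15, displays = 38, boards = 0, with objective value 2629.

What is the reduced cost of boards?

-3

Both pick-and-place and packaging are binding at x*.
The binding rows give the dual system: 6·y_pick-and-place + 5·y_packaging = 79 and 2·y_pick-and-place + 4·y_packaging = 38.
Solving: y_pick-and-place = 9, y_packaging = 5.
Reduced cost of boards: c₃ − yᵀa₃ = 31 − (9·1 + 5·5) = 31 − 34 = -3.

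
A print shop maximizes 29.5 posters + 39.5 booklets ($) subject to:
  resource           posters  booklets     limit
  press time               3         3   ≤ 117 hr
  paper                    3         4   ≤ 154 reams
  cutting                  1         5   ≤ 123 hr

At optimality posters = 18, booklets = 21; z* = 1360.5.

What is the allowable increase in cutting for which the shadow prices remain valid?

64

Binding constraints: press time, cutting. The basis is B = [[3,3],[1,5]] with det 12.
Per unit increase in cutting, x* moves by d = (-0.25, 0.25).
The basis stays optimal until paper becomes binding; allowable increase = 64 hr.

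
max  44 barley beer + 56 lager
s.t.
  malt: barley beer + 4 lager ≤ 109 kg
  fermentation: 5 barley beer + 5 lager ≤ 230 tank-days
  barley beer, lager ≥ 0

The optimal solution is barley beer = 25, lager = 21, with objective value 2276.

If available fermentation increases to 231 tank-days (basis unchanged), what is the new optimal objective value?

2284

Check each constraint at x*: malt 109/109 (tight); fermentation 230/230 (tight).
Dual feasibility on the basic columns requires 1·y_malt + 5·y_fermentation = 44, 4·y_malt + 5·y_fermentation = 56.
Solving: y_malt = 4, y_fermentation = 8.
Δz = y_fermentation·Δb = 8 × (1) = 8, so new z* = 2276 + 8 = 2284.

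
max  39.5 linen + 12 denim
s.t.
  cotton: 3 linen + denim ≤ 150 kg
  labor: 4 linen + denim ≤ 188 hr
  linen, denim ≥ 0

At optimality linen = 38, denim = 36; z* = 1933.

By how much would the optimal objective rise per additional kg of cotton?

Check each constraint at x*: cotton 150/150 (tight); labor 188/188 (tight).
From A_Bᵀ y = c: 3·y_cotton + 4·y_labor = 39.5; 1·y_cotton + 1·y_labor = 12.
This yields shadow prices y_cotton = 8.5, y_labor = 3.5.
Shadow price of cotton = 8.5.

8.5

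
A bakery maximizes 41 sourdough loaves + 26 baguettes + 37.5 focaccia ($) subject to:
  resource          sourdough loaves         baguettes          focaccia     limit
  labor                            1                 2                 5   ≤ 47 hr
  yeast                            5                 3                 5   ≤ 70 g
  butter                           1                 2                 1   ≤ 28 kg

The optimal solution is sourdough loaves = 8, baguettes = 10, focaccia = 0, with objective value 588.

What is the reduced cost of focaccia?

-3.5

Binding: yeast and butter. Non-binding: labor (19 unused).
By complementary slackness, y = 0 for the non-binding constraint.
From A_Bᵀ y = c: 5·y_yeast + 1·y_butter = 41; 3·y_yeast + 2·y_butter = 26.
This yields shadow prices y_yeast = 8, y_butter = 1.
Reduced cost of focaccia: c₃ − yᵀa₃ = 37.5 − (8·5 + 1·1) = 37.5 − 41 = -3.5.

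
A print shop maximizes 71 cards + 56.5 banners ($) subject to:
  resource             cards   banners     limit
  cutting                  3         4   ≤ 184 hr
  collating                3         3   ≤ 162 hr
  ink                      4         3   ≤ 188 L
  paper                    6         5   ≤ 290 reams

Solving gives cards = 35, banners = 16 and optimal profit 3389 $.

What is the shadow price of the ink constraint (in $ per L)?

8

At the optimum: cutting uses 169 of 184 (slack = 15); collating uses 153 of 162 (slack = 9); ink uses 188 of 188 (binding); paper uses 290 of 290 (binding).
Slack constraints have shadow price 0 (complementary slackness).
The binding rows give the dual system: 4·y_ink + 6·y_paper = 71 and 3·y_ink + 5·y_paper = 56.5.
This yields shadow prices y_ink = 8, y_paper = 6.5.
Shadow price of ink = 8.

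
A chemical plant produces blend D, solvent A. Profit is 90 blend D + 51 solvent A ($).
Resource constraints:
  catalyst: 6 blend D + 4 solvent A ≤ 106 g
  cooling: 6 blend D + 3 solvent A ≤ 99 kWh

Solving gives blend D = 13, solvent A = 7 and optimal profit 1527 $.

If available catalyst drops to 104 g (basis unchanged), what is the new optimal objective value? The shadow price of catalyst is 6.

Δb = -2, so new z* = 1527 + (6)·(-2) = 1527 − 12 = 1515.

1515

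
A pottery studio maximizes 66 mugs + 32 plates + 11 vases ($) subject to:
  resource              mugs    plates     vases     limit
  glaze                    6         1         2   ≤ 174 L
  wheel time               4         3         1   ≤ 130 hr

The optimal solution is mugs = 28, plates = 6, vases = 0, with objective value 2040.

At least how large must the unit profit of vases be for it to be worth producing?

19

At the optimum: glaze uses 174 of 174 (binding); wheel time uses 130 of 130 (binding).
From A_Bᵀ y = c: 6·y_glaze + 4·y_wheel time = 66; 1·y_glaze + 3·y_wheel time = 32.
This yields shadow prices y_glaze = 5, y_wheel time = 9.
vases enters the basis when its profit ≥ yᵀa₃ = 5·2 + 9·1 = 19.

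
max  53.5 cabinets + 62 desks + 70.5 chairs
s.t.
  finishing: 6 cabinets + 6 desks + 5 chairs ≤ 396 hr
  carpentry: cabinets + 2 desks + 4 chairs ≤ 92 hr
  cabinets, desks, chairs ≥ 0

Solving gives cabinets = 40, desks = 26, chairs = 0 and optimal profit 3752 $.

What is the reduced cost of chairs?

-1

At the optimum: finishing uses 396 of 396 (binding); carpentry uses 92 of 92 (binding).
Dual feasibility on the basic columns requires 6·y_finishing + 1·y_carpentry = 53.5, 6·y_finishing + 2·y_carpentry = 62.
This yields shadow prices y_finishing = 7.5, y_carpentry = 8.5.
Reduced cost of chairs: c₃ − yᵀa₃ = 70.5 − (7.5·5 + 8.5·4) = 70.5 − 71.5 = -1.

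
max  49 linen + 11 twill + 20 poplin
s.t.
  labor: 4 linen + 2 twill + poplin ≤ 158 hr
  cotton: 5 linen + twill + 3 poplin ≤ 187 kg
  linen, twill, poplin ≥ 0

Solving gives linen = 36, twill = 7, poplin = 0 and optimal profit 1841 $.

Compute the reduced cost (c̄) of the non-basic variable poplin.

Check each constraint at x*: labor 158/158 (tight); cotton 187/187 (tight).
From A_Bᵀ y = c: 4·y_labor + 5·y_cotton = 49; 2·y_labor + 1·y_cotton = 11.
This yields shadow prices y_labor = 1, y_cotton = 9.
Reduced cost of poplin: c₃ − yᵀa₃ = 20 − (1·1 + 9·3) = 20 − 28 = -8.

-8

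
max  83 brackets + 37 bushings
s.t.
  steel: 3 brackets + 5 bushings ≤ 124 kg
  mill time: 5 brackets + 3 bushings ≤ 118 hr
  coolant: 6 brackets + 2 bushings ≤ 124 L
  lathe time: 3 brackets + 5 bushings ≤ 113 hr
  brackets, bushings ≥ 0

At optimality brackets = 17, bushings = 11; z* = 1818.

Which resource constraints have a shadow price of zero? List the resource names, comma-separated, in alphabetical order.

lathe time, steel

steel: 106/124 (slack 18)
mill time: 118/118 (binding)
coolant: 124/124 (binding)
lathe time: 106/113 (slack 7)
By complementary slackness, a constraint with positive slack has shadow price 0 → lathe time, steel.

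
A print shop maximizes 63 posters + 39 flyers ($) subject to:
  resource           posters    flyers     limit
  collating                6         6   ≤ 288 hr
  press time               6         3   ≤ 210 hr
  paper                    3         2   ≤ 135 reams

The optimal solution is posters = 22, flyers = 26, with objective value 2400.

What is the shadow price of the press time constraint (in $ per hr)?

8

Binding: collating and press time. Non-binding: paper (17 unused).
Since paper is not tight, its dual is 0.
From A_Bᵀ y = c: 6·y_collating + 6·y_press time = 63; 6·y_collating + 3·y_press time = 39.
→ y_collating = 2.5 and y_press time = 8.
Shadow price of press time = 8.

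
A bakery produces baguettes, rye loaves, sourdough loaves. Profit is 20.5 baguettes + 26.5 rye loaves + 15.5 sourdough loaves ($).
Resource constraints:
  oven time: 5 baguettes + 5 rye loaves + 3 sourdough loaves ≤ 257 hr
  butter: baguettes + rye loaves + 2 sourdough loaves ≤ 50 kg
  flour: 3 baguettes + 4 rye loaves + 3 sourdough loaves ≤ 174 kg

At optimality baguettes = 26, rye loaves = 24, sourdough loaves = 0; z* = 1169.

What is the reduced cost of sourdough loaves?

At the optimum: oven time uses 250 of 257 (slack = 7); butter uses 50 of 50 (binding); flour uses 174 of 174 (binding).
By complementary slackness, y = 0 for the non-binding constraint.
From A_Bᵀ y = c: 1·y_butter + 3·y_flour = 20.5; 1·y_butter + 4·y_flour = 26.5.
Solving: y_butter = 2.5, y_flour = 6.
Reduced cost of sourdough loaves: c₃ − yᵀa₃ = 15.5 − (2.5·2 + 6·3) = 15.5 − 23 = -7.5.

-7.5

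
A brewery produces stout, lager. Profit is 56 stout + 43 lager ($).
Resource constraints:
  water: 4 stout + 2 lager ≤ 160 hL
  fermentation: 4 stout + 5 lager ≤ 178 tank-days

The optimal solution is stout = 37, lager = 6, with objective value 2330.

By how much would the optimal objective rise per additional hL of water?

9

At the optimum: water uses 160 of 160 (binding); fermentation uses 178 of 178 (binding).
The binding rows give the dual system: 4·y_water + 4·y_fermentation = 56 and 2·y_water + 5·y_fermentation = 43.
Solving: y_water = 9, y_fermentation = 5.
Shadow price of water = 9.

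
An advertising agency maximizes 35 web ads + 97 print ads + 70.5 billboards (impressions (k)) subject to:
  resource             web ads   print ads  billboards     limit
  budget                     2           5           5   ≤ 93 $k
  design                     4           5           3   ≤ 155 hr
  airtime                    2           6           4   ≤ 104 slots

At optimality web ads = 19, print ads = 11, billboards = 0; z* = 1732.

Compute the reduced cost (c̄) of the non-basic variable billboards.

Check each constraint at x*: budget 93/93 (tight); design 131/155 (slack 24); airtime 104/104 (tight).
Since design is not tight, its dual is 0.
Dual feasibility on the basic columns requires 2·y_budget + 2·y_airtime = 35, 5·y_budget + 6·y_airtime = 97.
Solving: y_budget = 8, y_airtime = 9.5.
Reduced cost of billboards: c₃ − yᵀa₃ = 70.5 − (8·5 + 9.5·4) = 70.5 − 78 = -7.5.

-7.5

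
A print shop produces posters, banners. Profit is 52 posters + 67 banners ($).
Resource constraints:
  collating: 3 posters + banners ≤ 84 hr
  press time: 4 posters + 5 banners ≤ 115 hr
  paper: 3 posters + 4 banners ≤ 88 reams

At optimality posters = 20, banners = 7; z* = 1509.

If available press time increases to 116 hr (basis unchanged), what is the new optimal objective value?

At the optimum: collating uses 67 of 84 (slack = 17); press time uses 115 of 115 (binding); paper uses 88 of 88 (binding).
Slack constraints have shadow price 0 (complementary slackness).
From A_Bᵀ y = c: 4·y_press time + 3·y_paper = 52; 5·y_press time + 4·y_paper = 67.
Solving: y_press time = 7, y_paper = 8.
Δz = y_press time·Δb = 7 × (1) = 7, so new z* = 1509 + 7 = 1516.

1516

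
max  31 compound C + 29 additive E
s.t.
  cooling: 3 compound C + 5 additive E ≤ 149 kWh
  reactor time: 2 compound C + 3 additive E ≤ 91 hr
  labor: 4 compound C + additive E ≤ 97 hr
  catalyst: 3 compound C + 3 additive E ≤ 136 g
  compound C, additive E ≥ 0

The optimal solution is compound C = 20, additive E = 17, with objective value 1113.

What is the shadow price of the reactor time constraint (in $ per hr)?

8.5

Check each constraint at x*: cooling 145/149 (slack 4); reactor time 91/91 (tight); labor 97/97 (tight); catalyst 111/136 (slack 25).
Since cooling, catalyst are not tight, their duals are 0.
From A_Bᵀ y = c: 2·y_reactor time + 4·y_labor = 31; 3·y_reactor time + 1·y_labor = 29.
This yields shadow prices y_reactor time = 8.5, y_labor = 3.5.
Shadow price of reactor time = 8.5.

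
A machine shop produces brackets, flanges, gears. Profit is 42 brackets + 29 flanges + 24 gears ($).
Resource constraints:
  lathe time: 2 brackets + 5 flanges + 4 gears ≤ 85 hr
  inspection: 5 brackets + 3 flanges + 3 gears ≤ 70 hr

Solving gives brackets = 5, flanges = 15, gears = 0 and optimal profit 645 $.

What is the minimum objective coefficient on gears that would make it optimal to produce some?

Both lathe time and inspection are binding at x*.
From A_Bᵀ y = c: 2·y_lathe time + 5·y_inspection = 42; 5·y_lathe time + 3·y_inspection = 29.
This yields shadow prices y_lathe time = 1, y_inspection = 8.
gears enters the basis when its profit ≥ yᵀa₃ = 1·4 + 8·3 = 28.

28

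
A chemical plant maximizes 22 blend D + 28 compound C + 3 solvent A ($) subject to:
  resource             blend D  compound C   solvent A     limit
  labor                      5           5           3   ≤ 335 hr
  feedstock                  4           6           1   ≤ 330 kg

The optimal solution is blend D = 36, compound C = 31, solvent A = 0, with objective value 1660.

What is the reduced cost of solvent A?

-6

Both labor and feedstock are binding at x*.
From A_Bᵀ y = c: 5·y_labor + 4·y_feedstock = 22; 5·y_labor + 6·y_feedstock = 28.
→ y_labor = 2 and y_feedstock = 3.
Reduced cost of solvent A: c₃ − yᵀa₃ = 3 − (2·3 + 3·1) = 3 − 9 = -6.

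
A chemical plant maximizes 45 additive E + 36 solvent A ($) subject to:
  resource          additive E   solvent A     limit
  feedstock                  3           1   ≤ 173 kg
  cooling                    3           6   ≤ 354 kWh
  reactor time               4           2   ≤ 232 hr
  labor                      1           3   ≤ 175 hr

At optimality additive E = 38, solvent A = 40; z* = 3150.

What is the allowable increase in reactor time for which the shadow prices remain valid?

22.8

Binding constraints: cooling, reactor time. The basis is B = [[3,6],[4,2]] with det -18.
Per unit increase in reactor time, x* moves by d = (0.3333, -0.1667).
The basis stays optimal until feedstock becomes binding; allowable increase = 22.8 hr.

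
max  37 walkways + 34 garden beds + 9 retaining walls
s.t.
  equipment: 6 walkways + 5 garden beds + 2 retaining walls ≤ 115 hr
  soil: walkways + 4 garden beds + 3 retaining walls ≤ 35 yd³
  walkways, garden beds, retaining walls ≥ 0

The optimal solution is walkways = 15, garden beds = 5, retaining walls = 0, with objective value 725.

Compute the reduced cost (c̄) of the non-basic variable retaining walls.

Check each constraint at x*: equipment 115/115 (tight); soil 35/35 (tight).
From A_Bᵀ y = c: 6·y_equipment + 1·y_soil = 37; 5·y_equipment + 4·y_soil = 34.
→ y_equipment = 6 and y_soil = 1.
Reduced cost of retaining walls: c₃ − yᵀa₃ = 9 − (6·2 + 1·3) = 9 − 15 = -6.

-6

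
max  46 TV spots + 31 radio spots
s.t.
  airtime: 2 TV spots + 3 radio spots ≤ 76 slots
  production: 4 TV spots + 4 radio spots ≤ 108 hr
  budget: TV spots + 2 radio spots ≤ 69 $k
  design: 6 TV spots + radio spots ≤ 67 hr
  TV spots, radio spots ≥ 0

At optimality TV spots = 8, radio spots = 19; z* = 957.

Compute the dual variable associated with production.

At the optimum: airtime uses 73 of 76 (slack = 3); production uses 108 of 108 (binding); budget uses 46 of 69 (slack = 23); design uses 67 of 67 (binding).
Since airtime, budget are not tight, their duals are 0.
From A_Bᵀ y = c: 4·y_production + 6·y_design = 46; 4·y_production + 1·y_design = 31.
Solving: y_production = 7, y_design = 3.
Shadow price of production = 7.

7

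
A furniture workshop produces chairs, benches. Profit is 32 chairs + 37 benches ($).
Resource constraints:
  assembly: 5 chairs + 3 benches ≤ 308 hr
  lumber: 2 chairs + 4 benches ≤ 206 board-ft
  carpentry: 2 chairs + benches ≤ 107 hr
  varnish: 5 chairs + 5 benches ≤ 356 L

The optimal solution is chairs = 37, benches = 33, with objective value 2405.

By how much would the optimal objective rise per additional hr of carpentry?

Check each constraint at x*: assembly 284/308 (slack 24); lumber 206/206 (tight); carpentry 107/107 (tight); varnish 350/356 (slack 6).
Since assembly, varnish are not tight, their duals are 0.
The binding rows give the dual system: 2·y_lumber + 2·y_carpentry = 32 and 4·y_lumber + 1·y_carpentry = 37.
Solving: y_lumber = 7, y_carpentry = 9.
Shadow price of carpentry = 9.

9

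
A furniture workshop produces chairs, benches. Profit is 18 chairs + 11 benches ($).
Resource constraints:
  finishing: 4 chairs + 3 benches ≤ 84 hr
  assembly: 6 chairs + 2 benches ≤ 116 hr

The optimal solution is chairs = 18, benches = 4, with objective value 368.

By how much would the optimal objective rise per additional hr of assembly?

Check each constraint at x*: finishing 84/84 (tight); assembly 116/116 (tight).
The binding rows give the dual system: 4·y_finishing + 6·y_assembly = 18 and 3·y_finishing + 2·y_assembly = 11.
This yields shadow prices y_finishing = 3, y_assembly = 1.
Shadow price of assembly = 1.

1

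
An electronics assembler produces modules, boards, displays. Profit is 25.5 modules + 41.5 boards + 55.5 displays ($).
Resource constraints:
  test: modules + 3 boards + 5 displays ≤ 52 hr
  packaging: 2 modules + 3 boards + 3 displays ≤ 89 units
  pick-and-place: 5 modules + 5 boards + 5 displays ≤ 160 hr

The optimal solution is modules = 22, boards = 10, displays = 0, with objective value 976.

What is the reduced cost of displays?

At the optimum: test uses 52 of 52 (binding); packaging uses 74 of 89 (slack = 15); pick-and-place uses 160 of 160 (binding).
Since packaging is not tight, its dual is 0.
Dual feasibility on the basic columns requires 1·y_test + 5·y_pick-and-place = 25.5, 3·y_test + 5·y_pick-and-place = 41.5.
Solving: y_test = 8, y_pick-and-place = 3.5.
Reduced cost of displays: c₃ − yᵀa₃ = 55.5 − (8·5 + 3.5·5) = 55.5 − 57.5 = -2.

-2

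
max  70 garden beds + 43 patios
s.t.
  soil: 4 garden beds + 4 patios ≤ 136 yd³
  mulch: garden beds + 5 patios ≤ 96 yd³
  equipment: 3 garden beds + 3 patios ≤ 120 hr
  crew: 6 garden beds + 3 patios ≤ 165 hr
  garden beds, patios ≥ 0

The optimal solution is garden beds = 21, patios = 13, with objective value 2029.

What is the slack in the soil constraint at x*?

soil used = 4·21 + 4·13 = 136; slack = 136 − 136 = 0.

0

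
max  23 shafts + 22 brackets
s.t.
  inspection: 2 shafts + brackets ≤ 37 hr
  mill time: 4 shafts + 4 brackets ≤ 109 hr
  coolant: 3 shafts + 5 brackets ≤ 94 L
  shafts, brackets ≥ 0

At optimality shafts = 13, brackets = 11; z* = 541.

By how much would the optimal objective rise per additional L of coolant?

3

Binding: inspection and coolant. Non-binding: mill time (13 unused).
Slack constraints have shadow price 0 (complementary slackness).
The binding rows give the dual system: 2·y_inspection + 3·y_coolant = 23 and 1·y_inspection + 5·y_coolant = 22.
→ y_inspection = 7 and y_coolant = 3.
Shadow price of coolant = 3.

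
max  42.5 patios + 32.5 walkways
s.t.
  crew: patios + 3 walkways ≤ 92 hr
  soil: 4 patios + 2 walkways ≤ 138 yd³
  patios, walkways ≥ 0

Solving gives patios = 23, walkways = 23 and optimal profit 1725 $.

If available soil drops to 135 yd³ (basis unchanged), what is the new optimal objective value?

Check each constraint at x*: crew 92/92 (tight); soil 138/138 (tight).
From A_Bᵀ y = c: 1·y_crew + 4·y_soil = 42.5; 3·y_crew + 2·y_soil = 32.5.
→ y_crew = 4.5 and y_soil = 9.5.
Δz = y_soil·Δb = 9.5 × (-3) = -28.5, so new z* = 1725 − 28.5 = 1696.5.

1696.5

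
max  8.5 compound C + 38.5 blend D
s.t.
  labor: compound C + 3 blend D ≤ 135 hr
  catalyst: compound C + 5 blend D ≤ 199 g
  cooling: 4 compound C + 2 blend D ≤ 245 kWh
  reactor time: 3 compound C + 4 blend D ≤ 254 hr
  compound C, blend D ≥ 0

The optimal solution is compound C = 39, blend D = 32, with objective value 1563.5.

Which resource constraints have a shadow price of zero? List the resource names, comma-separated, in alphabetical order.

cooling, reactor time

labor: 135/135 (binding)
catalyst: 199/199 (binding)
cooling: 220/245 (slack 25)
reactor time: 245/254 (slack 9)
By complementary slackness, a constraint with positive slack has shadow price 0 → cooling, reactor time.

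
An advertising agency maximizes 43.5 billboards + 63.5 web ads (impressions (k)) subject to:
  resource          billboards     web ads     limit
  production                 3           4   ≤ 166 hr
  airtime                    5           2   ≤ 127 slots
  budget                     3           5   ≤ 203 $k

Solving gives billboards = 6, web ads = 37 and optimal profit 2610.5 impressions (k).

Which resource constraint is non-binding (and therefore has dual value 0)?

production: 166/166 (binding)
airtime: 104/127 (slack 23)
budget: 203/203 (binding)
By complementary slackness, a constraint with positive slack has shadow price 0 → airtime.

airtime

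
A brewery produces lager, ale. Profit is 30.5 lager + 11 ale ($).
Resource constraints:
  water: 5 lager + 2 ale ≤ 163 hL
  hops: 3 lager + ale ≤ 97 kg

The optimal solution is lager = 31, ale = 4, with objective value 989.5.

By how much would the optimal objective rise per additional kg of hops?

6

Both water and hops are binding at x*.
From A_Bᵀ y = c: 5·y_water + 3·y_hops = 30.5; 2·y_water + 1·y_hops = 11.
Solving: y_water = 2.5, y_hops = 6.
Shadow price of hops = 6.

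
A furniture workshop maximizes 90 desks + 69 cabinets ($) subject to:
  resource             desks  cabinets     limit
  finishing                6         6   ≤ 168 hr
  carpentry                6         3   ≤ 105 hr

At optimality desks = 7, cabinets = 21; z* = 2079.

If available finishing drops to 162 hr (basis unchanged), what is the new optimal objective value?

2031

Both finishing and carpentry are binding at x*.
Dual feasibility on the basic columns requires 6·y_finishing + 6·y_carpentry = 90, 6·y_finishing + 3·y_carpentry = 69.
This yields shadow prices y_finishing = 8, y_carpentry = 7.
Δz = y_finishing·Δb = 8 × (-6) = -48, so new z* = 2079 − 48 = 2031.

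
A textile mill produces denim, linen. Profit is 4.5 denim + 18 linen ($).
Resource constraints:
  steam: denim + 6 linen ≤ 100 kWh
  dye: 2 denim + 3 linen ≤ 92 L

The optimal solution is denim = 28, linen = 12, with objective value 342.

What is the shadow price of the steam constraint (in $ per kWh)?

2.5

Both steam and dye are binding at x*.
From A_Bᵀ y = c: 1·y_steam + 2·y_dye = 4.5; 6·y_steam + 3·y_dye = 18.
→ y_steam = 2.5 and y_dye = 1.
Shadow price of steam = 2.5.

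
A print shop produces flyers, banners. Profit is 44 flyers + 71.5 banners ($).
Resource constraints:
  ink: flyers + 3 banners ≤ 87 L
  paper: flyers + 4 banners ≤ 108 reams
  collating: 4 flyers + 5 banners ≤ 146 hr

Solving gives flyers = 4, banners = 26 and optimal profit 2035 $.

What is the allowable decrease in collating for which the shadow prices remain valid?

11

Binding constraints: paper, collating. The basis is B = [[1,4],[4,5]] with det -11.
Per unit decrease in collating, x* moves by d = (-0.3636, 0.0909).
The basis stays optimal until flyers reaches 0; allowable decrease = 11 hr.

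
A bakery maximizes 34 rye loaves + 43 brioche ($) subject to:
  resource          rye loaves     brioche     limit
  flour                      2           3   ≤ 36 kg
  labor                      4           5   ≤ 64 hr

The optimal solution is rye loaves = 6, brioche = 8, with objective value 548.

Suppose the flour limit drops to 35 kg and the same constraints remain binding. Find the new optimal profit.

547

Both flour and labor are binding at x*.
Dual feasibility on the basic columns requires 2·y_flour + 4·y_labor = 34, 3·y_flour + 5·y_labor = 43.
Solving: y_flour = 1, y_labor = 8.
Δz = y_flour·Δb = 1 × (-1) = -1, so new z* = 548 − 1 = 547.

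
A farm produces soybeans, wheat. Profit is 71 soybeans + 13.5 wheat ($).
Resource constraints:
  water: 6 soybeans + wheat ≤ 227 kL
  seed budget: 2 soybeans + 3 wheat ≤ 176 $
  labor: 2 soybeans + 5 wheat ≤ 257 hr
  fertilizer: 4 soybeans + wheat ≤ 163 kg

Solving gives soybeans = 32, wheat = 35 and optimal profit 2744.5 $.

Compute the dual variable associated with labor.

Check each constraint at x*: water 227/227 (tight); seed budget 169/176 (slack 7); labor 239/257 (slack 18); fertilizer 163/163 (tight).
Slack constraints have shadow price 0 (complementary slackness).
From A_Bᵀ y = c: 6·y_water + 4·y_fertilizer = 71; 1·y_water + 1·y_fertilizer = 13.5.
Solving: y_water = 8.5, y_fertilizer = 5.
Shadow price of labor = 0.

0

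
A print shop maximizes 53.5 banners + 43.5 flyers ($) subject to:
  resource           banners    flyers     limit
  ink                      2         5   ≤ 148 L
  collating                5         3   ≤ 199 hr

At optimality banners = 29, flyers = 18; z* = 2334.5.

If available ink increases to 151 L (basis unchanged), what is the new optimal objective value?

Check each constraint at x*: ink 148/148 (tight); collating 199/199 (tight).
Dual feasibility on the basic columns requires 2·y_ink + 5·y_collating = 53.5, 5·y_ink + 3·y_collating = 43.5.
Solving: y_ink = 3, y_collating = 9.5.
Δz = y_ink·Δb = 3 × (3) = 9, so new z* = 2334.5 + 9 = 2343.5.

2343.5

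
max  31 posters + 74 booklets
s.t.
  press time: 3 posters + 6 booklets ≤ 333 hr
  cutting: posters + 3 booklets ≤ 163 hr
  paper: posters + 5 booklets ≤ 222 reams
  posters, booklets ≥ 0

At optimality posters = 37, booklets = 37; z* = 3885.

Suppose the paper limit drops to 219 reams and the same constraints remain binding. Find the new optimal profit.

3873

Check each constraint at x*: press time 333/333 (tight); cutting 148/163 (slack 15); paper 222/222 (tight).
Since cutting is not tight, its dual is 0.
From A_Bᵀ y = c: 3·y_press time + 1·y_paper = 31; 6·y_press time + 5·y_paper = 74.
This yields shadow prices y_press time = 9, y_paper = 4.
Δz = y_paper·Δb = 4 × (-3) = -12, so new z* = 3885 − 12 = 3873.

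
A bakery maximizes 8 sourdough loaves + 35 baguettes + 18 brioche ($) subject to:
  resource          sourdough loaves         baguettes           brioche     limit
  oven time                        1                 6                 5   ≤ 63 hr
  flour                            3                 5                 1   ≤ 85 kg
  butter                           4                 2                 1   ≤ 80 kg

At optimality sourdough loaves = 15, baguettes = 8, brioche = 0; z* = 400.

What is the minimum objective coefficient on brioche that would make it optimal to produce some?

Check each constraint at x*: oven time 63/63 (tight); flour 85/85 (tight); butter 76/80 (slack 4).
By complementary slackness, y = 0 for the non-binding constraint.
Dual feasibility on the basic columns requires 1·y_oven time + 3·y_flour = 8, 6·y_oven time + 5·y_flour = 35.
Solving: y_oven time = 5, y_flour = 1.
brioche enters the basis when its profit ≥ yᵀa₃ = 5·5 + 1·1 = 26.

26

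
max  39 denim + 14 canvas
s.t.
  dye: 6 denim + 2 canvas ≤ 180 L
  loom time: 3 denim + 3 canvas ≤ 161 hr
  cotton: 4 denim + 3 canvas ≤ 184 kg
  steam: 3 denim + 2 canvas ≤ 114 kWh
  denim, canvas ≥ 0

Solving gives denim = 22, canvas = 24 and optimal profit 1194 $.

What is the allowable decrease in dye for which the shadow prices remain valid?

46

Binding constraints: dye, steam. The basis is B = [[6,2],[3,2]] with det 6.
Per unit decrease in dye, x* moves by d = (-0.3333, 0.5).
The basis stays optimal until loom time becomes binding; allowable decrease = 46 L.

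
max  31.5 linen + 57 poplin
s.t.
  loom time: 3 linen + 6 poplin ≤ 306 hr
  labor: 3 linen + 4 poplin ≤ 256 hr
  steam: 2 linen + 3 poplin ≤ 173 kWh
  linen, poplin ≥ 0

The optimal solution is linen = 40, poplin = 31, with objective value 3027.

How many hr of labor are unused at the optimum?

labor used = 3·40 + 4·31 = 244; slack = 256 − 244 = 12.

12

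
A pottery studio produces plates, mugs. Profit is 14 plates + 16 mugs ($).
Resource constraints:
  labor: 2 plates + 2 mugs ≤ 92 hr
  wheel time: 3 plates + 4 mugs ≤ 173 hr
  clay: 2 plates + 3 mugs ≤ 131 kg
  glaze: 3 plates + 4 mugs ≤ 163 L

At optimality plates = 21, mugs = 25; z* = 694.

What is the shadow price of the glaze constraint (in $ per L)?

2

At the optimum: labor uses 92 of 92 (binding); wheel time uses 163 of 173 (slack = 10); clay uses 117 of 131 (slack = 14); glaze uses 163 of 163 (binding).
Slack constraints have shadow price 0 (complementary slackness).
Dual feasibility on the basic columns requires 2·y_labor + 3·y_glaze = 14, 2·y_labor + 4·y_glaze = 16.
This yields shadow prices y_labor = 4, y_glaze = 2.
Shadow price of glaze = 2.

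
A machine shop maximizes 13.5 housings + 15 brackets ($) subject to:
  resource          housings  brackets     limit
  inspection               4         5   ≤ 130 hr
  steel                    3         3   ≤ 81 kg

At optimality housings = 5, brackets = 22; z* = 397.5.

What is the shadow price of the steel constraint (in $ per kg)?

2.5

Check each constraint at x*: inspection 130/130 (tight); steel 81/81 (tight).
From A_Bᵀ y = c: 4·y_inspection + 3·y_steel = 13.5; 5·y_inspection + 3·y_steel = 15.
→ y_inspection = 1.5 and y_steel = 2.5.
Shadow price of steel = 2.5.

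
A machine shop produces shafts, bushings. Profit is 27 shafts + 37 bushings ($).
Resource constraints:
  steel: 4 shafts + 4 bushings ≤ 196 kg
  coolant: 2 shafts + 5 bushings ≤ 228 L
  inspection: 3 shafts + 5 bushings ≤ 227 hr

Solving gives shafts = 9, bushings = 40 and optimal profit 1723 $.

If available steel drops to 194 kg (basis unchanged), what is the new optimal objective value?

1717

Check each constraint at x*: steel 196/196 (tight); coolant 218/228 (slack 10); inspection 227/227 (tight).
By complementary slackness, y = 0 for the non-binding constraint.
From A_Bᵀ y = c: 4·y_steel + 3·y_inspection = 27; 4·y_steel + 5·y_inspection = 37.
Solving: y_steel = 3, y_inspection = 5.
Δz = y_steel·Δb = 3 × (-2) = -6, so new z* = 1723 − 6 = 1717.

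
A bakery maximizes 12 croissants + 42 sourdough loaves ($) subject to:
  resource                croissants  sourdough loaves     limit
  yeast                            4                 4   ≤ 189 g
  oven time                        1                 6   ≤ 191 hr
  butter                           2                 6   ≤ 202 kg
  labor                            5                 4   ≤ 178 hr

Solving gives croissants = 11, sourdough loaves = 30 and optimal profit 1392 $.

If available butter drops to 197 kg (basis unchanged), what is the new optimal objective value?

1367

Check each constraint at x*: yeast 164/189 (slack 25); oven time 191/191 (tight); butter 202/202 (tight); labor 175/178 (slack 3).
By complementary slackness, y = 0 for the non-binding constraints.
From A_Bᵀ y = c: 1·y_oven time + 2·y_butter = 12; 6·y_oven time + 6·y_butter = 42.
This yields shadow prices y_oven time = 2, y_butter = 5.
Δz = y_butter·Δb = 5 × (-5) = -25, so new z* = 1392 − 25 = 1367.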